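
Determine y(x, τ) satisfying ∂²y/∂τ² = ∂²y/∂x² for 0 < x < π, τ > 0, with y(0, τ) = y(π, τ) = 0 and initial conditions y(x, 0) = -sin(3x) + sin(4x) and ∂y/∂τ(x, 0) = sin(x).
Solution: Using separation of variables y = X(x)T(τ):
Eigenfunctions: sin(nx), n = 1, 2, 3, ...
General solution: y(x, τ) = Σ [A_n cos(n τ) + B_n sin(n τ)] sin(nx)
From y(x,0) = -sin(3x) + sin(4x): A_3=-1, A_4=1. From y_τ(x,0) = sin(x), using y_τ(x,0) = Σ ω_n B_n sin(nx) with ω_n = n: B_1 = 1/1 = 1.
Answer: y(x, τ) = sin(x)sin(τ) - sin(3x)cos(3τ) + sin(4x)cos(4τ)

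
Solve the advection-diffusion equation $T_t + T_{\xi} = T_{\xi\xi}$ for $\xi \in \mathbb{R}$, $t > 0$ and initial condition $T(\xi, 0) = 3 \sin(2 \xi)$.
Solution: Moving frame: $\eta = \xi - t$, $\sigma = t$, $T = u(\eta,\sigma)$, so $T_t = u_{\sigma} - u_{\eta}$ and $T_{\xi\xi} = u_{\eta\eta}$.
Hence $T_t + T_{\xi} = u_{\sigma}$ and the PDE becomes the heat equation $u_{\sigma} = u_{\eta\eta}$ on $\eta \in \mathbb{R}$.
Initial data: $u(\eta,0) = T(\eta,0) = 3 \sin(2 \eta)$. Each mode $\sin(n\eta)$ decays as $e^{-n^2\sigma}$ on $\mathbb{R}$, so $u(\eta,\sigma) = \sum c_n e^{-n^2\sigma} \sin(n\eta)$ with $c_2=3$: $u(\eta,\sigma) = 3 e^{-4 \sigma} \sin(2 \eta)$.
Substituting back: $T(\xi,t) = u(\xi - t, t)$.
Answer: $T(\xi, t) = 3 e^{-4 t} \sin(2 \xi - 2 t)$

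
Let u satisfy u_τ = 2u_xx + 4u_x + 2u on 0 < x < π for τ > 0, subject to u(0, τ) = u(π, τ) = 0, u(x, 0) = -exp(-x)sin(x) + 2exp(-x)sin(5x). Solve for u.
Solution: Substitute u = exp(-x)w.
Then u_x = exp(-x)(w_x - w), u_xx = exp(-x)(w_xx - 2w_x + w), u_τ = exp(-x)w_τ; substituting and dividing by exp(-x), the lower-order terms cancel: w_τ = 2w_xx (standard heat equation).
Data for w: w(x,0) = exp(x)u(x,0) = -sin(x) + 2sin(5x). The boundary conditions carry over: w(0,τ) = w(π,τ) = 0.
Separating variables: w = Σ c_n exp(-2n²τ) sin(nx). From w(x,0) = -sin(x) + 2sin(5x): c_1=-1, c_5=2.
So w(x,τ) = -exp(-2τ)sin(x) + 2exp(-50τ)sin(5x), and u(x,τ) = exp(-x)w(x,τ).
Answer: u(x, τ) = -exp(-x)exp(-2τ)sin(x) + 2exp(-x)exp(-50τ)sin(5x)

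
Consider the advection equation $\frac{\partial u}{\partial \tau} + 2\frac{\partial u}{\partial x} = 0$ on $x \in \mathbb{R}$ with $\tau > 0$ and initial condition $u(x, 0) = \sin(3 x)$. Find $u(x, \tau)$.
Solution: By characteristics ($dx/d\tau = 2$), $u(x,\tau) = f(x - 2\tau)$ with $f = u( \cdot , 0)$.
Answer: $u(x, \tau) = - \sin(6 \tau - 3 x)$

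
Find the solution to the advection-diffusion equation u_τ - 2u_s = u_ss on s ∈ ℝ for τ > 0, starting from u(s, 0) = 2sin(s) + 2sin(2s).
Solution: Moving frame: η = s + 2τ, σ = τ, u = w(η,σ), so u_τ = w_σ + 2w_η and u_ss = w_ηη.
Hence u_τ - 2u_s = w_σ and the PDE becomes the heat equation w_σ = w_ηη on η ∈ ℝ.
Initial data: w(η,0) = u(η,0) = 2sin(η) + 2sin(2η). Each mode sin(nη) decays as exp(-n²σ) on ℝ, so w(η,σ) = Σ c_n exp(-n²σ) sin(nη) with c_1=2, c_2=2: w(η,σ) = 2exp(-σ)sin(η) + 2exp(-4σ)sin(2η).
Substituting back: u(s,τ) = w(s + 2τ, τ).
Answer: u(s, τ) = 2exp(-τ)sin(s + 2τ) + 2exp(-4τ)sin(2s + 4τ)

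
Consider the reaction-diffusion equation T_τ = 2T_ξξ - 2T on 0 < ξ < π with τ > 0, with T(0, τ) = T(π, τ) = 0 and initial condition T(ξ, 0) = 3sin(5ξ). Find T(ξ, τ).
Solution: Substitute T = exp(-2τ)u.
Then T_τ = exp(-2τ)(u_τ - 2u), T_ξξ = exp(-2τ)u_ξξ; substituting and dividing by exp(-2τ), the lower-order terms cancel: u_τ = 2u_ξξ (standard heat equation).
Data for u: u(ξ,0) = T(ξ,0) = 3sin(5ξ). The boundary conditions carry over: u(0,τ) = u(π,τ) = 0.
Separating variables: u = Σ c_n exp(-2n²τ) sin(nξ). From u(ξ,0) = 3sin(5ξ): c_5=3.
So u(ξ,τ) = 3exp(-50τ)sin(5ξ), and T(ξ,τ) = exp(-2τ)u(ξ,τ).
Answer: T(ξ, τ) = 3exp(-52τ)sin(5ξ)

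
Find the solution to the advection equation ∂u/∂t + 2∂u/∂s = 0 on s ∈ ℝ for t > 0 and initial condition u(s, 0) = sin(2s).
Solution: By characteristics (ds/dt = 2), u(s,t) = f(s - 2t) with f = u(·, 0).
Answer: u(s, t) = sin(2s - 4t)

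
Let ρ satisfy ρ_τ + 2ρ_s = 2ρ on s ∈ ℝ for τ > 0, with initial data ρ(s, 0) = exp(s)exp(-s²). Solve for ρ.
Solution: Substitute ρ = exp(s)u, i.e. u = exp(-s)ρ.
By the product rule, ρ_s = exp(s)(u_s + u), ρ_τ = exp(s)u_τ.
Substituting into the PDE and dividing by exp(s): u_τ + 2(u_s + u) = 2u.
The lower-order terms cancel, leaving the standard advection equation u_τ + 2u_s = 0.
Initial data for u: u(s,0) = exp(-s)ρ(s,0) = exp(-s²).
Solve for u:
  By method of characteristics (waves move right with speed 2):
  Along characteristics s - 2τ = const, u is constant, so u(s,τ) = f(s - 2τ) with f = u(·, 0).
Hence u(s,τ) = exp(-(s - 2τ)²).
Transform back: ρ(s,τ) = exp(s)u(s,τ).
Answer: ρ(s, τ) = exp(s)exp(-(s - 2τ)²)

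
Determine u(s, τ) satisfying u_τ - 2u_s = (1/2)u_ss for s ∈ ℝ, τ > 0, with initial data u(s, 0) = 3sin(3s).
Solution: Change to a moving frame: let η = s + 2τ, σ = τ and write u(s,τ) = w(η,σ).
By the chain rule u_τ = w_σ + 2w_η, u_s = w_η, u_ss = w_ηη.
Then u_τ - 2u_s = w_σ: the advection term cancels and the PDE becomes the heat equation w_σ = (1/2)w_ηη on η ∈ ℝ.
Initial data: w(η,0) = u(η,0) = 3sin(3η).
On η ∈ ℝ each mode satisfies (sin(nη))″ = -n² sin(nη), so exp(-n²σ/2) sin(nη) solves the heat equation; by superposition w(η,σ) = Σ c_n exp(-n²σ/2) sin(nη).
Reading off the coefficients: c_3=3, so w(η,σ) = 3exp(-9σ/2)sin(3η).
Substituting back η = s + 2τ, σ = τ: u(s,τ) = w(s + 2τ, τ).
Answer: u(s, τ) = 3exp(-9τ/2)sin(3s + 6τ)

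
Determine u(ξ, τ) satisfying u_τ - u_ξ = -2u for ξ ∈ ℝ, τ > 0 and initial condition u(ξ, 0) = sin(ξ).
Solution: Substitute u = exp(-2τ)w.
Then u_τ = exp(-2τ)(w_τ - 2w), u_ξ = exp(-2τ)w_ξ; substituting and dividing by exp(-2τ), the lower-order terms cancel: w_τ - w_ξ = 0 (standard advection equation).
Data for w: w(ξ,0) = u(ξ,0) = sin(ξ).
By characteristics (dξ/dτ = -1), w(ξ,τ) = f(ξ + τ) with f = w(·, 0).
So w(ξ,τ) = sin(ξ + τ), and u(ξ,τ) = exp(-2τ)w(ξ,τ).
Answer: u(ξ, τ) = exp(-2τ)sin(ξ + τ)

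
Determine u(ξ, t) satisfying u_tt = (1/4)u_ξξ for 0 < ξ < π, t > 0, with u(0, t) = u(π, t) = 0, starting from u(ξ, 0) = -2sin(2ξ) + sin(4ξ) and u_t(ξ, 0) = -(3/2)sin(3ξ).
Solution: Separating variables: u = Σ [A_n cos(ω_n t) + B_n sin(ω_n t)] sin(nξ), ω_n = n/2. From ICs (B_n = velocity coefficient / ω_n): A_2=-2, A_4=1, B_3=-1.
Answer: u(ξ, t) = -sin(3t/2)sin(3ξ) - 2sin(2ξ)cos(t) + sin(4ξ)cos(2t)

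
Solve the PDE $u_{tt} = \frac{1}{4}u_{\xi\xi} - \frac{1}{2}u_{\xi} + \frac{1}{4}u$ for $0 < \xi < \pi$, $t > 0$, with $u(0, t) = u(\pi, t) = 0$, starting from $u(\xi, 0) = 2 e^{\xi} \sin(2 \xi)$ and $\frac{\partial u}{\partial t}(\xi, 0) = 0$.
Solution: Substitute $u = e^{\xi}w$.
Then $u_{\xi} = e^{\xi}(w_{\xi} + w)$, $u_{\xi\xi} = e^{\xi}(w_{\xi\xi} + 2w_{\xi} + w)$, $u_{tt} = e^{\xi}w_{tt}$; substituting and dividing by $e^{\xi}$, the lower-order terms cancel: $w_{tt} = \frac{1}{4}w_{\xi\xi}$ (standard wave equation).
Data for $w$: $w(\xi,0) = e^{-\xi}u(\xi,0) = 2 \sin(2 \xi)$; $w_t(\xi,0) = e^{-\xi}u_t(\xi,0) = 0$. The boundary conditions carry over: $w(0,t) = w(\pi,t) = 0$.
Separating variables: $w = \sum [A_n \cos(\omega_n t) + B_n \sin(\omega_n t)] \sin(n\xi)$, $\omega_n = n/2$. From ICs: $A_2=2$.
So $w(\xi,t) = 2 \sin(2 \xi) \cos(t)$, and $u(\xi,t) = e^{\xi}w(\xi,t)$.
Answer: $u(\xi, t) = 2 e^{\xi} \sin(2 \xi) \cos(t)$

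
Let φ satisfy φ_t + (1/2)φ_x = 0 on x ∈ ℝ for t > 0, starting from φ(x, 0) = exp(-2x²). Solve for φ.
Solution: By characteristics (dx/dt = 1/2), φ(x,t) = f(x - (1/2)t) with f = φ(·, 0).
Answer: φ(x, t) = exp(-2(-t/2 + x)²)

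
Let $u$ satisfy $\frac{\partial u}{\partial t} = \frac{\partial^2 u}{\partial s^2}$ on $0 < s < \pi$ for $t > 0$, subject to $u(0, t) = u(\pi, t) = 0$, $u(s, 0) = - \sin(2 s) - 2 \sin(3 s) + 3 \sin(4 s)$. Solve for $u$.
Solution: Separating variables: $u = \sum c_n e^{-n^2t} \sin(ns)$. From $u(s,0) = - \sin(2 s) - 2 \sin(3 s) + 3 \sin(4 s)$: $c_2=-1, c_3=-2, c_4=3$.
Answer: $u(s, t) = - e^{-4 t} \sin(2 s) - 2 e^{-9 t} \sin(3 s) + 3 e^{-16 t} \sin(4 s)$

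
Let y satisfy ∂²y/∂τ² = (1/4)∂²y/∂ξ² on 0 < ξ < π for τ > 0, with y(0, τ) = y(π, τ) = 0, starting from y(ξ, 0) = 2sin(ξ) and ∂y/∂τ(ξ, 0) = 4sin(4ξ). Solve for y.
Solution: Separating variables: y = Σ [A_n cos(ω_n τ) + B_n sin(ω_n τ)] sin(nξ), ω_n = n/2. From ICs (B_n = velocity coefficient / ω_n): A_1=2, B_4=2.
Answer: y(ξ, τ) = 2sin(ξ)cos(τ/2) + 2sin(4ξ)sin(2τ)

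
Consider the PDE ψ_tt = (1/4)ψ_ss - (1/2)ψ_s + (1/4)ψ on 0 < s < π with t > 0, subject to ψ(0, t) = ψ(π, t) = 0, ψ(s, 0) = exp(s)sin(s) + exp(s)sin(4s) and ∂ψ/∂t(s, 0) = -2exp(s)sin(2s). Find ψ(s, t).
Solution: Substitute ψ = exp(s)u.
Then ψ_s = exp(s)(u_s + u), ψ_ss = exp(s)(u_ss + 2u_s + u), ψ_tt = exp(s)u_tt; substituting and dividing by exp(s), the lower-order terms cancel: u_tt = (1/4)u_ss (standard wave equation).
Data for u: u(s,0) = exp(-s)ψ(s,0) = sin(s) + sin(4s); u_t(s,0) = exp(-s)ψ_t(s,0) = -2sin(2s). The boundary conditions carry over: u(0,t) = u(π,t) = 0.
Separating variables: u = Σ [A_n cos(ω_n t) + B_n sin(ω_n t)] sin(ns), ω_n = n/2. From ICs (B_n = velocity coefficient / ω_n): A_1=1, A_4=1, B_2=-2.
So u(s,t) = sin(s)cos(t/2) - 2sin(2s)sin(t) + sin(4s)cos(2t), and ψ(s,t) = exp(s)u(s,t).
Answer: ψ(s, t) = exp(s)sin(s)cos(t/2) - 2exp(s)sin(2s)sin(t) + exp(s)sin(4s)cos(2t)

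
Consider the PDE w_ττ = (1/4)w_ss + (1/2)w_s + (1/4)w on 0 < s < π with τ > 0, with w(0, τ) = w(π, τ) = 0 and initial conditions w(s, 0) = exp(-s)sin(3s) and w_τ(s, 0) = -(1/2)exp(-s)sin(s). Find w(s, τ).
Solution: Substitute w = exp(-s)u.
Then w_s = exp(-s)(u_s - u), w_ss = exp(-s)(u_ss - 2u_s + u), w_ττ = exp(-s)u_ττ; substituting and dividing by exp(-s), the lower-order terms cancel: u_ττ = (1/4)u_ss (standard wave equation).
Data for u: u(s,0) = exp(s)w(s,0) = sin(3s); u_τ(s,0) = exp(s)w_τ(s,0) = -(1/2)sin(s). The boundary conditions carry over: u(0,τ) = u(π,τ) = 0.
Separating variables: u = Σ [A_n cos(ω_n τ) + B_n sin(ω_n τ)] sin(ns), ω_n = n/2. From ICs (B_n = velocity coefficient / ω_n): A_3=1, B_1=-1.
So u(s,τ) = -sin(s)sin(τ/2) + sin(3s)cos(3τ/2), and w(s,τ) = exp(-s)u(s,τ).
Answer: w(s, τ) = -exp(-s)sin(s)sin(τ/2) + exp(-s)sin(3s)cos(3τ/2)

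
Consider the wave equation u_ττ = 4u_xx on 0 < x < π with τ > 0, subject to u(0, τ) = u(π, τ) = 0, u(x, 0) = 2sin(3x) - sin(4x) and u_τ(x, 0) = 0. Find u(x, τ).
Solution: Using separation of variables u = X(x)T(τ):
Eigenfunctions: sin(nx), n = 1, 2, 3, ...
General solution: u(x, τ) = Σ [A_n cos(2n τ) + B_n sin(2n τ)] sin(nx)
From u(x,0) = 2sin(3x) - sin(4x): A_3=2, A_4=-1. From u_τ(x,0) = 0: all B_n = 0.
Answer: u(x, τ) = 2sin(3x)cos(6τ) - sin(4x)cos(8τ)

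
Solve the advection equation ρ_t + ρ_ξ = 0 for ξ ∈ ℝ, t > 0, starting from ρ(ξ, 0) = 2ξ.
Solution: By characteristics (dξ/dt = 1), ρ(ξ,t) = f(ξ - t) with f = ρ(·, 0).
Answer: ρ(ξ, t) = -2t + 2ξ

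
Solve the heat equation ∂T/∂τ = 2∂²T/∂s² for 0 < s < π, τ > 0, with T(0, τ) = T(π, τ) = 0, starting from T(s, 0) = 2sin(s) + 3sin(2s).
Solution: Using separation of variables T = X(s)G(τ):
Eigenfunctions: sin(ns), n = 1, 2, 3, ...
General solution: T(s, τ) = Σ c_n sin(ns) exp(-2n² τ)
Matching T(s,0) = 2sin(s) + 3sin(2s) term by term: c_1=2, c_2=3.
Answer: T(s, τ) = 2exp(-2τ)sin(s) + 3exp(-8τ)sin(2s)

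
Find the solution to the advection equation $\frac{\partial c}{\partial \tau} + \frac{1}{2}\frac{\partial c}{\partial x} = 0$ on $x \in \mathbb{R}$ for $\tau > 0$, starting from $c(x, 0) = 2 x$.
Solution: By method of characteristics (waves move right with speed 1/2):
Along characteristics $x - \frac{1}{2}\tau =$ const, $c$ is constant, so $c(x,\tau) = f(x - \frac{1}{2}\tau)$ with $f = c( \cdot , 0)$.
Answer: $c(x, \tau) = - \tau + 2 x$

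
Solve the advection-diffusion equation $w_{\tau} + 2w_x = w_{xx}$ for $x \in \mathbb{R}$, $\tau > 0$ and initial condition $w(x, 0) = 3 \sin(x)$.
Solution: Moving frame: $\eta = x - 2\tau$, $\sigma = \tau$, $w = u(\eta,\sigma)$, so $w_{\tau} = u_{\sigma} - 2u_{\eta}$ and $w_{xx} = u_{\eta\eta}$.
Hence $w_{\tau} + 2w_x = u_{\sigma}$ and the PDE becomes the heat equation $u_{\sigma} = u_{\eta\eta}$ on $\eta \in \mathbb{R}$.
Initial data: $u(\eta,0) = w(\eta,0) = 3 \sin(\eta)$. Each mode $\sin(n\eta)$ decays as $e^{-n^2\sigma}$ on $\mathbb{R}$, so $u(\eta,\sigma) = \sum c_n e^{-n^2\sigma} \sin(n\eta)$ with $c_1=3$: $u(\eta,\sigma) = 3 e^{-\sigma} \sin(\eta)$.
Substituting back: $w(x,\tau) = u(x - 2\tau, \tau)$.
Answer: $w(x, \tau) = -3 e^{-\tau} \sin(2 \tau - x)$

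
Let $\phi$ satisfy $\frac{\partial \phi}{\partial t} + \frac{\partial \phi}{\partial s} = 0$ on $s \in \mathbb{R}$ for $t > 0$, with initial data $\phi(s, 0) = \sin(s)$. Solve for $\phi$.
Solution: By characteristics ($ds/dt = 1$), $\phi(s,t) = f(s - t)$ with $f = \phi( \cdot , 0)$.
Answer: $\phi(s, t) = \sin(s - t)$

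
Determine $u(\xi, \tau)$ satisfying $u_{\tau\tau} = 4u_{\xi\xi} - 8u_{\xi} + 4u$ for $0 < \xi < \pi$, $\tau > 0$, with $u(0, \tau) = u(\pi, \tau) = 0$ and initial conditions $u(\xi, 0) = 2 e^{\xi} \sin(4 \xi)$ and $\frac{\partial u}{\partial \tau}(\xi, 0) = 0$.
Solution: Substitute $u = e^{\xi}w$, i.e. $w = e^{-\xi}u$.
By the product rule, $u_{\xi} = e^{\xi}(w_{\xi} + w)$, $u_{\xi\xi} = e^{\xi}(w_{\xi\xi} + 2w_{\xi} + w)$, $u_{\tau\tau} = e^{\xi}w_{\tau\tau}$.
Substituting into the PDE and dividing by $e^{\xi}$: $w_{\tau\tau} = 4(w_{\xi\xi} + 2w_{\xi} + w) - 8(w_{\xi} + w) + 4w$.
The lower-order terms cancel, leaving the standard wave equation $w_{\tau\tau} = 4w_{\xi\xi}$.
Initial data for $w$: $w(\xi,0) = e^{-\xi}u(\xi,0) = 2 \sin(4 \xi)$; $w_{\tau}(\xi,0) = e^{-\xi}u_{\tau}(\xi,0) = 0$. The boundary conditions carry over: $w(0,\tau) = w(\pi,\tau) = 0$.
Solve for $w$:
  Using separation of variables $w = X(\xi)T(\tau)$:
  Eigenfunctions: $\sin(n\xi)$, $n = 1, 2, 3, \ldots$
  General solution: $w(\xi, \tau) = \sum [A_n \cos(2n \tau) + B_n \sin(2n \tau)] \sin(n\xi)$
  From $w(\xi,0) = 2 \sin(4 \xi)$: $A_4=2$. From $w_{\tau}(\xi,0) = 0$: all $B_n = 0$.
Hence $w(\xi,\tau) = 2 \sin(4 \xi) \cos(8 \tau)$.
Transform back: $u(\xi,\tau) = e^{\xi}w(\xi,\tau)$.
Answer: $u(\xi, \tau) = 2 e^{\xi} \sin(4 \xi) \cos(8 \tau)$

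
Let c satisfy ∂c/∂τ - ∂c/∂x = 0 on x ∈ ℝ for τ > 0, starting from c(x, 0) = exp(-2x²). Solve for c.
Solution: By method of characteristics (waves move left with speed 1):
Along characteristics x + τ = const, c is constant, so c(x,τ) = f(x + τ) with f = c(·, 0).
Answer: c(x, τ) = exp(-2(x + τ)²)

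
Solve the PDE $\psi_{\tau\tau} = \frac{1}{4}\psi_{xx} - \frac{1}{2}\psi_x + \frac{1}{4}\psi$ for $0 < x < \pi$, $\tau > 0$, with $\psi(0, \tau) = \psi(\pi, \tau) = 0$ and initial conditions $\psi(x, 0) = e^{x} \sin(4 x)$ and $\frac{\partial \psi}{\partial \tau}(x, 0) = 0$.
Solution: Substitute $\psi = e^{x}u$, i.e. $u = e^{-x}\psi$.
By the product rule, $\psi_x = e^{x}(u_x + u)$, $\psi_{xx} = e^{x}(u_{xx} + 2u_x + u)$, $\psi_{\tau\tau} = e^{x}u_{\tau\tau}$.
Substituting into the PDE and dividing by $e^{x}$: $u_{\tau\tau} = \frac{1}{4}(u_{xx} + 2u_x + u) - \frac{1}{2}(u_x + u) + \frac{1}{4}u$.
The lower-order terms cancel, leaving the standard wave equation $u_{\tau\tau} = \frac{1}{4}u_{xx}$.
Initial data for $u$: $u(x,0) = e^{-x}\psi(x,0) = \sin(4 x)$; $u_{\tau}(x,0) = e^{-x}\psi_{\tau}(x,0) = 0$. The boundary conditions carry over: $u(0,\tau) = u(\pi,\tau) = 0$.
Solve for $u$:
  Using separation of variables $u = X(x)T(\tau)$:
  Eigenfunctions: $\sin(nx)$, $n = 1, 2, 3, \ldots$
  General solution: $u(x, \tau) = \sum [A_n \cos(n \tau/2) + B_n \sin(n \tau/2)] \sin(nx)$
  From $u(x,0) = \sin(4 x)$: $A_4=1$. From $u_{\tau}(x,0) = 0$: all $B_n = 0$.
Hence $u(x,\tau) = \sin(4 x) \cos(2 \tau)$.
Transform back: $\psi(x,\tau) = e^{x}u(x,\tau)$.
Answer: $\psi(x, \tau) = e^{x} \sin(4 x) \cos(2 \tau)$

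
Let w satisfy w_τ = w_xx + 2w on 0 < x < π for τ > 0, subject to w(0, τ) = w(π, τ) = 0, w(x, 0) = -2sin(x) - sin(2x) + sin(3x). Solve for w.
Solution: Substitute w = exp(2τ)u.
Then w_τ = exp(2τ)(u_τ + 2u), w_xx = exp(2τ)u_xx; substituting and dividing by exp(2τ), the lower-order terms cancel: u_τ = u_xx (standard heat equation).
Data for u: u(x,0) = w(x,0) = -2sin(x) - sin(2x) + sin(3x). The boundary conditions carry over: u(0,τ) = u(π,τ) = 0.
Separating variables: u = Σ c_n exp(-n²τ) sin(nx). From u(x,0) = -2sin(x) - sin(2x) + sin(3x): c_1=-2, c_2=-1, c_3=1.
So u(x,τ) = -2exp(-τ)sin(x) - exp(-4τ)sin(2x) + exp(-9τ)sin(3x), and w(x,τ) = exp(2τ)u(x,τ).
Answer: w(x, τ) = -2exp(τ)sin(x) - exp(-2τ)sin(2x) + exp(-7τ)sin(3x)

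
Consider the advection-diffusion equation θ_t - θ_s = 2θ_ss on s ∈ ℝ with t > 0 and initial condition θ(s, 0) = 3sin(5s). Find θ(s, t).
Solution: Change to a moving frame: let η = s + t, σ = t and write θ(s,t) = u(η,σ).
By the chain rule θ_t = u_σ + u_η, θ_s = u_η, θ_ss = u_ηη.
Then θ_t - θ_s = u_σ: the advection term cancels and the PDE becomes the heat equation u_σ = 2u_ηη on η ∈ ℝ.
Initial data: u(η,0) = θ(η,0) = 3sin(5η).
On η ∈ ℝ each mode satisfies (sin(nη))″ = -n² sin(nη), so exp(-2n²σ) sin(nη) solves the heat equation; by superposition u(η,σ) = Σ c_n exp(-2n²σ) sin(nη).
Reading off the coefficients: c_5=3, so u(η,σ) = 3exp(-50σ)sin(5η).
Substituting back η = s + t, σ = t: θ(s,t) = u(s + t, t).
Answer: θ(s, t) = 3exp(-50t)sin(5s + 5t)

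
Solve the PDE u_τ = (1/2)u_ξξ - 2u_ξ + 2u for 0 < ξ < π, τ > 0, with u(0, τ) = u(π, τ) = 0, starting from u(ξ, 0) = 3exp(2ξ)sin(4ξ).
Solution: Substitute u = exp(2ξ)w, i.e. w = exp(-2ξ)u.
By the product rule, u_ξ = exp(2ξ)(w_ξ + 2w), u_ξξ = exp(2ξ)(w_ξξ + 4w_ξ + 4w), u_τ = exp(2ξ)w_τ.
Substituting into the PDE and dividing by exp(2ξ): w_τ = (1/2)(w_ξξ + 4w_ξ + 4w) - 2(w_ξ + 2w) + 2w.
The lower-order terms cancel, leaving the standard heat equation w_τ = (1/2)w_ξξ.
Initial data for w: w(ξ,0) = exp(-2ξ)u(ξ,0) = 3sin(4ξ). The boundary conditions carry over: w(0,τ) = w(π,τ) = 0.
Solve for w:
  Using separation of variables w = X(ξ)T(τ):
  Eigenfunctions: sin(nξ), n = 1, 2, 3, ...
  General solution: w(ξ, τ) = Σ c_n sin(nξ) exp(-n² τ/2)
  Matching w(ξ,0) = 3sin(4ξ) term by term: c_4=3.
Hence w(ξ,τ) = 3exp(-8τ)sin(4ξ).
Transform back: u(ξ,τ) = exp(2ξ)w(ξ,τ).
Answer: u(ξ, τ) = 3exp(2ξ)exp(-8τ)sin(4ξ)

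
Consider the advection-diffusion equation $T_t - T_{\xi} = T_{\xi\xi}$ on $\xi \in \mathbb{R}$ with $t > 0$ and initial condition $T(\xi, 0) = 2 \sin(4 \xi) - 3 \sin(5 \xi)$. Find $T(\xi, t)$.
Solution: Change to a moving frame: let $\eta = \xi + t$, $\sigma = t$ and write $T(\xi,t) = u(\eta,\sigma)$.
By the chain rule $T_t = u_{\sigma} + u_{\eta}$, $T_{\xi} = u_{\eta}$, $T_{\xi\xi} = u_{\eta\eta}$.
Then $T_t - T_{\xi} = u_{\sigma}$: the advection term cancels and the PDE becomes the heat equation $u_{\sigma} = u_{\eta\eta}$ on $\eta \in \mathbb{R}$.
Initial data: $u(\eta,0) = T(\eta,0) = 2 \sin(4 \eta) - 3 \sin(5 \eta)$.
On $\eta \in \mathbb{R}$ each mode satisfies $(\sin(n\eta))'' = -n^2 \sin(n\eta)$, so $e^{-n^2\sigma} \sin(n\eta)$ solves the heat equation; by superposition $u(\eta,\sigma) = \sum c_n e^{-n^2\sigma} \sin(n\eta)$.
Reading off the coefficients: $c_4=2, c_5=-3$, so $u(\eta,\sigma) = 2 e^{-16 \sigma} \sin(4 \eta) - 3 e^{-25 \sigma} \sin(5 \eta)$.
Substituting back $\eta = \xi + t$, $\sigma = t$: $T(\xi,t) = u(\xi + t, t)$.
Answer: $T(\xi, t) = 2 e^{-16 t} \sin(4 \xi + 4 t) - 3 e^{-25 t} \sin(5 \xi + 5 t)$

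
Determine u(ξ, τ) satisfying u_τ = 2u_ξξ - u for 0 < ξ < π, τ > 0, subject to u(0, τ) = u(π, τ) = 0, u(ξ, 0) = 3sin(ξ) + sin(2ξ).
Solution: Substitute u = exp(-τ)w.
Then u_τ = exp(-τ)(w_τ - w), u_ξξ = exp(-τ)w_ξξ; substituting and dividing by exp(-τ), the lower-order terms cancel: w_τ = 2w_ξξ (standard heat equation).
Data for w: w(ξ,0) = u(ξ,0) = 3sin(ξ) + sin(2ξ). The boundary conditions carry over: w(0,τ) = w(π,τ) = 0.
Separating variables: w = Σ c_n exp(-2n²τ) sin(nξ). From w(ξ,0) = 3sin(ξ) + sin(2ξ): c_1=3, c_2=1.
So w(ξ,τ) = 3exp(-2τ)sin(ξ) + exp(-8τ)sin(2ξ), and u(ξ,τ) = exp(-τ)w(ξ,τ).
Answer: u(ξ, τ) = 3exp(-3τ)sin(ξ) + exp(-9τ)sin(2ξ)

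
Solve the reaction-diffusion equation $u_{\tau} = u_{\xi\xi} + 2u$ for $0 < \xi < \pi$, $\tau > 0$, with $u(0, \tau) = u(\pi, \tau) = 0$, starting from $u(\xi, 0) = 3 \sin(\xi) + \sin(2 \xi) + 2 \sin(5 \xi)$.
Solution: Substitute $u = e^{2\tau}w$, i.e. $w = e^{-2\tau}u$.
By the product rule, $u_{\tau} = e^{2\tau}(w_{\tau} + 2w)$, $u_{\xi\xi} = e^{2\tau}w_{\xi\xi}$.
Substituting into the PDE and dividing by $e^{2\tau}$: $w_{\tau} + 2w = w_{\xi\xi} + 2w$.
The lower-order terms cancel, leaving the standard heat equation $w_{\tau} = w_{\xi\xi}$.
Initial data for $w$: $w(\xi,0) = u(\xi,0) = 3 \sin(\xi) + \sin(2 \xi) + 2 \sin(5 \xi)$. The boundary conditions carry over: $w(0,\tau) = w(\pi,\tau) = 0$.
Solve for $w$:
  Using separation of variables $w = X(\xi)T(\tau)$:
  Eigenfunctions: $\sin(n\xi)$, $n = 1, 2, 3, \ldots$
  General solution: $w(\xi, \tau) = \sum c_n \sin(n\xi) e^{-n^2 \tau}$
  Matching $w(\xi,0) = 3 \sin(\xi) + \sin(2 \xi) + 2 \sin(5 \xi)$ term by term: $c_1=3, c_2=1, c_5=2$.
Hence $w(\xi,\tau) = 3 e^{-\tau} \sin(\xi) + e^{-4 \tau} \sin(2 \xi) + 2 e^{-25 \tau} \sin(5 \xi)$.
Transform back: $u(\xi,\tau) = e^{2\tau}w(\xi,\tau)$.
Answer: $u(\xi, \tau) = 3 e^{\tau} \sin(\xi) + e^{-2 \tau} \sin(2 \xi) + 2 e^{-23 \tau} \sin(5 \xi)$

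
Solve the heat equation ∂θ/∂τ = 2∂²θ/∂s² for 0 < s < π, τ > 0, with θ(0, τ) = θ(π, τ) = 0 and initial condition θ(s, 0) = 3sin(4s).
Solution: Separating variables: θ = Σ c_n exp(-2n²τ) sin(ns). From θ(s,0) = 3sin(4s): c_4=3.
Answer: θ(s, τ) = 3exp(-32τ)sin(4s)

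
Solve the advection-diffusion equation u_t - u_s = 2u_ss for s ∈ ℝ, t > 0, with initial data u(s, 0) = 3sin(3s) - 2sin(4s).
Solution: Change to a moving frame: let η = s + t, σ = t and write u(s,t) = w(η,σ).
By the chain rule u_t = w_σ + w_η, u_s = w_η, u_ss = w_ηη.
Then u_t - u_s = w_σ: the advection term cancels and the PDE becomes the heat equation w_σ = 2w_ηη on η ∈ ℝ.
Initial data: w(η,0) = u(η,0) = 3sin(3η) - 2sin(4η).
On η ∈ ℝ each mode satisfies (sin(nη))″ = -n² sin(nη), so exp(-2n²σ) sin(nη) solves the heat equation; by superposition w(η,σ) = Σ c_n exp(-2n²σ) sin(nη).
Reading off the coefficients: c_3=3, c_4=-2, so w(η,σ) = 3exp(-18σ)sin(3η) - 2exp(-32σ)sin(4η).
Substituting back η = s + t, σ = t: u(s,t) = w(s + t, t).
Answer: u(s, t) = 3exp(-18t)sin(3s + 3t) - 2exp(-32t)sin(4s + 4t)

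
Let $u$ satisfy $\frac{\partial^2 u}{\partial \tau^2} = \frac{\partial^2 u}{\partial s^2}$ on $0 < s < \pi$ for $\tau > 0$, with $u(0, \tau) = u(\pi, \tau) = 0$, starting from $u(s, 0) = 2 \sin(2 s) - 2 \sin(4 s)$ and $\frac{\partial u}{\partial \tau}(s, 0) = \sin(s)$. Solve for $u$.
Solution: Separating variables: $u = \sum [A_n \cos(\omega_n \tau) + B_n \sin(\omega_n \tau)] \sin(ns)$, $\omega_n = n$. From ICs ($B_n$ = velocity coefficient / $\omega_n$): $A_2=2, A_4=-2, B_1=1$.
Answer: $u(s, \tau) = \sin(\tau) \sin(s) + 2 \sin(2 s) \cos(2 \tau) - 2 \sin(4 s) \cos(4 \tau)$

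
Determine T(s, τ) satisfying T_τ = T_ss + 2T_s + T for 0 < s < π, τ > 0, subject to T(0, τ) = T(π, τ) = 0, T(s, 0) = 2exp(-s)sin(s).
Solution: Substitute T = exp(-s)u.
Then T_s = exp(-s)(u_s - u), T_ss = exp(-s)(u_ss - 2u_s + u), T_τ = exp(-s)u_τ; substituting and dividing by exp(-s), the lower-order terms cancel: u_τ = u_ss (standard heat equation).
Data for u: u(s,0) = exp(s)T(s,0) = 2sin(s). The boundary conditions carry over: u(0,τ) = u(π,τ) = 0.
Separating variables: u = Σ c_n exp(-n²τ) sin(ns). From u(s,0) = 2sin(s): c_1=2.
So u(s,τ) = 2exp(-τ)sin(s), and T(s,τ) = exp(-s)u(s,τ).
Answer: T(s, τ) = 2exp(-s)exp(-τ)sin(s)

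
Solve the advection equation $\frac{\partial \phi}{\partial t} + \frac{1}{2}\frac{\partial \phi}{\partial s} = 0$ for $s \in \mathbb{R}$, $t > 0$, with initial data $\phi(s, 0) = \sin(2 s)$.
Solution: By method of characteristics (waves move right with speed 1/2):
Along characteristics $s - \frac{1}{2}t =$ const, $\phi$ is constant, so $\phi(s,t) = f(s - \frac{1}{2}t)$ with $f = \phi( \cdot , 0)$.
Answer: $\phi(s, t) = \sin(2 s - t)$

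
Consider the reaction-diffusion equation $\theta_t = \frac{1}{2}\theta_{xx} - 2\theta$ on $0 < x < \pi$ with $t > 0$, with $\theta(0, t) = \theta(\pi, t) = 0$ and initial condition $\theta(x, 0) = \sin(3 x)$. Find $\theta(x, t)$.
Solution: Substitute $\theta = e^{-2t}u$.
Then $\theta_t = e^{-2t}(u_t - 2u)$, $\theta_{xx} = e^{-2t}u_{xx}$; substituting and dividing by $e^{-2t}$, the lower-order terms cancel: $u_t = \frac{1}{2}u_{xx}$ (standard heat equation).
Data for $u$: $u(x,0) = \theta(x,0) = \sin(3 x)$. The boundary conditions carry over: $u(0,t) = u(\pi,t) = 0$.
Separating variables: $u = \sum c_n e^{-n^2t/2} \sin(nx)$. From $u(x,0) = \sin(3 x)$: $c_3=1$.
So $u(x,t) = e^{-9 t/2} \sin(3 x)$, and $\theta(x,t) = e^{-2t}u(x,t)$.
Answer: $\theta(x, t) = e^{-13 t/2} \sin(3 x)$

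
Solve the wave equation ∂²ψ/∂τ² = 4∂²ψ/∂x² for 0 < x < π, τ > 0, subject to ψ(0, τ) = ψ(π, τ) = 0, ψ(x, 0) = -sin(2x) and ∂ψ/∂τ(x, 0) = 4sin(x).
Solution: Separating variables: ψ = Σ [A_n cos(ω_n τ) + B_n sin(ω_n τ)] sin(nx), ω_n = 2n. From ICs (B_n = velocity coefficient / ω_n): A_2=-1, B_1=2.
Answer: ψ(x, τ) = 2sin(x)sin(2τ) - sin(2x)cos(4τ)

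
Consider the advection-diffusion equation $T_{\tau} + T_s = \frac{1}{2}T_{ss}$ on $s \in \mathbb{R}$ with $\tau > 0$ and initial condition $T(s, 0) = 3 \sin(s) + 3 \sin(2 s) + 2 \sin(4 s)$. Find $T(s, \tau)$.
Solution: Moving frame: $\eta = s - \tau$, $\sigma = \tau$, $T = u(\eta,\sigma)$, so $T_{\tau} = u_{\sigma} - u_{\eta}$ and $T_{ss} = u_{\eta\eta}$.
Hence $T_{\tau} + T_s = u_{\sigma}$ and the PDE becomes the heat equation $u_{\sigma} = \frac{1}{2}u_{\eta\eta}$ on $\eta \in \mathbb{R}$.
Initial data: $u(\eta,0) = T(\eta,0) = 3 \sin(\eta) + 3 \sin(2 \eta) + 2 \sin(4 \eta)$. Each mode $\sin(n\eta)$ decays as $e^{-n^2\sigma/2}$ on $\mathbb{R}$, so $u(\eta,\sigma) = \sum c_n e^{-n^2\sigma/2} \sin(n\eta)$ with $c_1=3, c_2=3, c_4=2$: $u(\eta,\sigma) = 3 e^{-2 \sigma} \sin(2 \eta) + 2 e^{-8 \sigma} \sin(4 \eta) + 3 e^{-\sigma/2} \sin(\eta)$.
Substituting back: $T(s,\tau) = u(s - \tau, \tau)$.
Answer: $T(s, \tau) = -3 e^{-2 \tau} \sin(2 \tau - 2 s) - 2 e^{-8 \tau} \sin(4 \tau - 4 s) - 3 e^{-\tau/2} \sin(\tau - s)$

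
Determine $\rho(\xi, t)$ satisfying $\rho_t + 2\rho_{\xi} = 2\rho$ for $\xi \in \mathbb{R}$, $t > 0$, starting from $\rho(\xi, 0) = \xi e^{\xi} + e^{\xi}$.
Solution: Substitute $\rho = e^{\xi}u$, i.e. $u = e^{-\xi}\rho$.
By the product rule, $\rho_{\xi} = e^{\xi}(u_{\xi} + u)$, $\rho_t = e^{\xi}u_t$.
Substituting into the PDE and dividing by $e^{\xi}$: $u_t + 2(u_{\xi} + u) = 2u$.
The lower-order terms cancel, leaving the standard advection equation $u_t + 2u_{\xi} = 0$.
Initial data for $u$: $u(\xi,0) = e^{-\xi}\rho(\xi,0) = \xi + 1$.
Solve for $u$:
  By method of characteristics (waves move right with speed 2):
  Along characteristics $\xi - 2t =$ const, $u$ is constant, so $u(\xi,t) = f(\xi - 2t)$ with $f = u( \cdot , 0)$.
Hence $u(\xi,t) = -2 t + \xi + 1$.
Transform back: $\rho(\xi,t) = e^{\xi}u(\xi,t)$.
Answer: $\rho(\xi, t) = \xi e^{\xi} - 2 t e^{\xi} + e^{\xi}$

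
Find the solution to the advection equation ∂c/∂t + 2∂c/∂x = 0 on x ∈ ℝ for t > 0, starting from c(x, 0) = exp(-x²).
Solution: By method of characteristics (waves move right with speed 2):
Along characteristics x - 2t = const, c is constant, so c(x,t) = f(x - 2t) with f = c(·, 0).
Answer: c(x, t) = exp(-(-2t + x)²)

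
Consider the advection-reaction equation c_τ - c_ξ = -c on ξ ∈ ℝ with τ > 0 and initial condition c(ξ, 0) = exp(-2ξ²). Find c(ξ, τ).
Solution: Substitute c = exp(-τ)u, i.e. u = exp(τ)c.
By the product rule, c_τ = exp(-τ)(u_τ - u), c_ξ = exp(-τ)u_ξ.
Substituting into the PDE and dividing by exp(-τ): u_τ - u - u_ξ = -u.
The lower-order terms cancel, leaving the standard advection equation u_τ - u_ξ = 0.
Initial data for u: u(ξ,0) = c(ξ,0) = exp(-2ξ²).
Solve for u:
  By method of characteristics (waves move left with speed 1):
  Along characteristics ξ + τ = const, u is constant, so u(ξ,τ) = f(ξ + τ) with f = u(·, 0).
Hence u(ξ,τ) = exp(-2(ξ + τ)²).
Transform back: c(ξ,τ) = exp(-τ)u(ξ,τ).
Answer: c(ξ, τ) = exp(-τ)exp(-2(ξ + τ)²)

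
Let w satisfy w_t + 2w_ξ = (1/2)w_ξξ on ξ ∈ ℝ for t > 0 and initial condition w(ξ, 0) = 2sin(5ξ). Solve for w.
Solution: Moving frame: η = ξ - 2t, σ = t, w = u(η,σ), so w_t = u_σ - 2u_η and w_ξξ = u_ηη.
Hence w_t + 2w_ξ = u_σ and the PDE becomes the heat equation u_σ = (1/2)u_ηη on η ∈ ℝ.
Initial data: u(η,0) = w(η,0) = 2sin(5η). Each mode sin(nη) decays as exp(-n²σ/2) on ℝ, so u(η,σ) = Σ c_n exp(-n²σ/2) sin(nη) with c_5=2: u(η,σ) = 2exp(-25σ/2)sin(5η).
Substituting back: w(ξ,t) = u(ξ - 2t, t).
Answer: w(ξ, t) = -2exp(-25t/2)sin(10t - 5ξ)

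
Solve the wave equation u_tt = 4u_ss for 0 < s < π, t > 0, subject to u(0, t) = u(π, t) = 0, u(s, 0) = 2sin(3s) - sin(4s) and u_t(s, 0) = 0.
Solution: Separating variables: u = Σ [A_n cos(ω_n t) + B_n sin(ω_n t)] sin(ns), ω_n = 2n. From ICs: A_3=2, A_4=-1.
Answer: u(s, t) = 2sin(3s)cos(6t) - sin(4s)cos(8t)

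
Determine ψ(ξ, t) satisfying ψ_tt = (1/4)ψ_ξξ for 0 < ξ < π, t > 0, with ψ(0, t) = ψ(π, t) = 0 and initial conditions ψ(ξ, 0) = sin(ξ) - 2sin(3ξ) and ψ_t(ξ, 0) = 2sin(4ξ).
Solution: Separating variables: ψ = Σ [A_n cos(ω_n t) + B_n sin(ω_n t)] sin(nξ), ω_n = n/2. From ICs (B_n = velocity coefficient / ω_n): A_1=1, A_3=-2, B_4=1.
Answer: ψ(ξ, t) = sin(2t)sin(4ξ) + sin(ξ)cos(t/2) - 2sin(3ξ)cos(3t/2)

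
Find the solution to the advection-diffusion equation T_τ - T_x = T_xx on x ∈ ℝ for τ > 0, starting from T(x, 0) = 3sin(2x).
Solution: Moving frame: η = x + τ, σ = τ, T = u(η,σ), so T_τ = u_σ + u_η and T_xx = u_ηη.
Hence T_τ - T_x = u_σ and the PDE becomes the heat equation u_σ = u_ηη on η ∈ ℝ.
Initial data: u(η,0) = T(η,0) = 3sin(2η). Each mode sin(nη) decays as exp(-n²σ) on ℝ, so u(η,σ) = Σ c_n exp(-n²σ) sin(nη) with c_2=3: u(η,σ) = 3exp(-4σ)sin(2η).
Substituting back: T(x,τ) = u(x + τ, τ).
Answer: T(x, τ) = 3exp(-4τ)sin(2x + 2τ)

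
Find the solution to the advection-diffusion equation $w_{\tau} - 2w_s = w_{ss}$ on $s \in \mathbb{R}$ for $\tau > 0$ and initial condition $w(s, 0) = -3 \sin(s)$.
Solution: Change to a moving frame: let $\eta = s + 2\tau$, $\sigma = \tau$ and write $w(s,\tau) = u(\eta,\sigma)$.
By the chain rule $w_{\tau} = u_{\sigma} + 2u_{\eta}$, $w_s = u_{\eta}$, $w_{ss} = u_{\eta\eta}$.
Then $w_{\tau} - 2w_s = u_{\sigma}$: the advection term cancels and the PDE becomes the heat equation $u_{\sigma} = u_{\eta\eta}$ on $\eta \in \mathbb{R}$.
Initial data: $u(\eta,0) = w(\eta,0) = -3 \sin(\eta)$.
On $\eta \in \mathbb{R}$ each mode satisfies $(\sin(n\eta))'' = -n^2 \sin(n\eta)$, so $e^{-n^2\sigma} \sin(n\eta)$ solves the heat equation; by superposition $u(\eta,\sigma) = \sum c_n e^{-n^2\sigma} \sin(n\eta)$.
Reading off the coefficients: $c_1=-3$, so $u(\eta,\sigma) = -3 e^{-\sigma} \sin(\eta)$.
Substituting back $\eta = s + 2\tau$, $\sigma = \tau$: $w(s,\tau) = u(s + 2\tau, \tau)$.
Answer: $w(s, \tau) = -3 e^{-\tau} \sin(2 \tau + s)$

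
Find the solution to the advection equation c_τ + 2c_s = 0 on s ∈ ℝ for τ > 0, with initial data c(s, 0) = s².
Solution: By characteristics (ds/dτ = 2), c(s,τ) = f(s - 2τ) with f = c(·, 0).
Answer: c(s, τ) = s² - 4sτ + 4τ²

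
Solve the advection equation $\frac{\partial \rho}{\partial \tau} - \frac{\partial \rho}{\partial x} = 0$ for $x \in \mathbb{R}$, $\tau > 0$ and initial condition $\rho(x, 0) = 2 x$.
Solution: By method of characteristics (waves move left with speed 1):
Along characteristics $x + \tau =$ const, $\rho$ is constant, so $\rho(x,\tau) = f(x + \tau)$ with $f = \rho( \cdot , 0)$.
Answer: $\rho(x, \tau) = 2 \tau + 2 x$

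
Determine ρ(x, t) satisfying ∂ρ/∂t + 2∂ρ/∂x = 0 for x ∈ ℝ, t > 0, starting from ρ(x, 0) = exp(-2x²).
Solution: By method of characteristics (waves move right with speed 2):
Along characteristics x - 2t = const, ρ is constant, so ρ(x,t) = f(x - 2t) with f = ρ(·, 0).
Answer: ρ(x, t) = exp(-2(-2t + x)²)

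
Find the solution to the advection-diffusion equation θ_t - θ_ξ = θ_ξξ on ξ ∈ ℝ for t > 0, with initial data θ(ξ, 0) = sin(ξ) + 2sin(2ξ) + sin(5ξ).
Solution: Change to a moving frame: let η = ξ + t, σ = t and write θ(ξ,t) = u(η,σ).
By the chain rule θ_t = u_σ + u_η, θ_ξ = u_η, θ_ξξ = u_ηη.
Then θ_t - θ_ξ = u_σ: the advection term cancels and the PDE becomes the heat equation u_σ = u_ηη on η ∈ ℝ.
Initial data: u(η,0) = θ(η,0) = sin(η) + 2sin(2η) + sin(5η).
On η ∈ ℝ each mode satisfies (sin(nη))″ = -n² sin(nη), so exp(-n²σ) sin(nη) solves the heat equation; by superposition u(η,σ) = Σ c_n exp(-n²σ) sin(nη).
Reading off the coefficients: c_1=1, c_2=2, c_5=1, so u(η,σ) = exp(-σ)sin(η) + 2exp(-4σ)sin(2η) + exp(-25σ)sin(5η).
Substituting back η = ξ + t, σ = t: θ(ξ,t) = u(ξ + t, t).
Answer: θ(ξ, t) = exp(-t)sin(t + ξ) + 2exp(-4t)sin(2t + 2ξ) + exp(-25t)sin(5t + 5ξ)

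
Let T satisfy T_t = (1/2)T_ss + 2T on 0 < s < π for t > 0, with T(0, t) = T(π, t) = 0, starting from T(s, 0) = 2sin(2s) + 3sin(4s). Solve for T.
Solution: Substitute T = exp(2t)u.
Then T_t = exp(2t)(u_t + 2u), T_ss = exp(2t)u_ss; substituting and dividing by exp(2t), the lower-order terms cancel: u_t = (1/2)u_ss (standard heat equation).
Data for u: u(s,0) = T(s,0) = 2sin(2s) + 3sin(4s). The boundary conditions carry over: u(0,t) = u(π,t) = 0.
Separating variables: u = Σ c_n exp(-n²t/2) sin(ns). From u(s,0) = 2sin(2s) + 3sin(4s): c_2=2, c_4=3.
So u(s,t) = 2exp(-2t)sin(2s) + 3exp(-8t)sin(4s), and T(s,t) = exp(2t)u(s,t).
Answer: T(s, t) = 2sin(2s) + 3exp(-6t)sin(4s)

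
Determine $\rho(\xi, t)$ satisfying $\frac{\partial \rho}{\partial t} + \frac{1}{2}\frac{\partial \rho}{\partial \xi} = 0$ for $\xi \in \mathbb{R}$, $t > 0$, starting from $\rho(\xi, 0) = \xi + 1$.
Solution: By method of characteristics (waves move right with speed 1/2):
Along characteristics $\xi - \frac{1}{2}t =$ const, $\rho$ is constant, so $\rho(\xi,t) = f(\xi - \frac{1}{2}t)$ with $f = \rho( \cdot , 0)$.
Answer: $\rho(\xi, t) = \xi - \frac{1}{2} t + 1$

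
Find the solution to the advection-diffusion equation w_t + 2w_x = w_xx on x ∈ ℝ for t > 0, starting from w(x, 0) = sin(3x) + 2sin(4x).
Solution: Change to a moving frame: let η = x - 2t, σ = t and write w(x,t) = u(η,σ).
By the chain rule w_t = u_σ - 2u_η, w_x = u_η, w_xx = u_ηη.
Then w_t + 2w_x = u_σ: the advection term cancels and the PDE becomes the heat equation u_σ = u_ηη on η ∈ ℝ.
Initial data: u(η,0) = w(η,0) = sin(3η) + 2sin(4η).
On η ∈ ℝ each mode satisfies (sin(nη))″ = -n² sin(nη), so exp(-n²σ) sin(nη) solves the heat equation; by superposition u(η,σ) = Σ c_n exp(-n²σ) sin(nη).
Reading off the coefficients: c_3=1, c_4=2, so u(η,σ) = exp(-9σ)sin(3η) + 2exp(-16σ)sin(4η).
Substituting back η = x - 2t, σ = t: w(x,t) = u(x - 2t, t).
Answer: w(x, t) = -exp(-9t)sin(6t - 3x) - 2exp(-16t)sin(8t - 4x)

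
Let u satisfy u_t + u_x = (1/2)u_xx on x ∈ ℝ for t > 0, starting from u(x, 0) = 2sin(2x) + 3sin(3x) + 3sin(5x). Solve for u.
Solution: Change to a moving frame: let η = x - t, σ = t and write u(x,t) = w(η,σ).
By the chain rule u_t = w_σ - w_η, u_x = w_η, u_xx = w_ηη.
Then u_t + u_x = w_σ: the advection term cancels and the PDE becomes the heat equation w_σ = (1/2)w_ηη on η ∈ ℝ.
Initial data: w(η,0) = u(η,0) = 2sin(2η) + 3sin(3η) + 3sin(5η).
On η ∈ ℝ each mode satisfies (sin(nη))″ = -n² sin(nη), so exp(-n²σ/2) sin(nη) solves the heat equation; by superposition w(η,σ) = Σ c_n exp(-n²σ/2) sin(nη).
Reading off the coefficients: c_2=2, c_3=3, c_5=3, so w(η,σ) = 2exp(-2σ)sin(2η) + 3exp(-9σ/2)sin(3η) + 3exp(-25σ/2)sin(5η).
Substituting back η = x - t, σ = t: u(x,t) = w(x - t, t).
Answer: u(x, t) = -2exp(-2t)sin(2t - 2x) - 3exp(-9t/2)sin(3t - 3x) - 3exp(-25t/2)sin(5t - 5x)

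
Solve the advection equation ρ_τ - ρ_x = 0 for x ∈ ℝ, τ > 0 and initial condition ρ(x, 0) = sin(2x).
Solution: By method of characteristics (waves move left with speed 1):
Along characteristics x + τ = const, ρ is constant, so ρ(x,τ) = f(x + τ) with f = ρ(·, 0).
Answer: ρ(x, τ) = sin(2x + 2τ)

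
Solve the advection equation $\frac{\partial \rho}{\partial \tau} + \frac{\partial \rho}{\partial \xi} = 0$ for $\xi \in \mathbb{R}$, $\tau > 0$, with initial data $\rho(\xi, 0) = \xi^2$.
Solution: By method of characteristics (waves move right with speed 1):
Along characteristics $\xi - \tau =$ const, $\rho$ is constant, so $\rho(\xi,\tau) = f(\xi - \tau)$ with $f = \rho( \cdot , 0)$.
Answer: $\rho(\xi, \tau) = \tau^2 - 2 \tau \xi + \xi^2$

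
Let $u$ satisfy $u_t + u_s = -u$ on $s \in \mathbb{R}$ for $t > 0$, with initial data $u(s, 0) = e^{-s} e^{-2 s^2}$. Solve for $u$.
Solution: Substitute $u = e^{-s}w$.
Then $u_s = e^{-s}(w_s - w)$, $u_t = e^{-s}w_t$; substituting and dividing by $e^{-s}$, the lower-order terms cancel: $w_t + w_s = 0$ (standard advection equation).
Data for $w$: $w(s,0) = e^{s}u(s,0) = e^{-2 s^2}$.
By characteristics ($ds/dt = 1$), $w(s,t) = f(s - t)$ with $f = w( \cdot , 0)$.
So $w(s,t) = e^{-2 (s - t)^2}$, and $u(s,t) = e^{-s}w(s,t)$.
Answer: $u(s, t) = e^{-s} e^{-2 (s - t)^2}$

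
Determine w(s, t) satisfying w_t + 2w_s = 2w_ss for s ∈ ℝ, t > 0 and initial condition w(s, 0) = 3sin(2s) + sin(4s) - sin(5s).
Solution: Moving frame: η = s - 2t, σ = t, w = u(η,σ), so w_t = u_σ - 2u_η and w_ss = u_ηη.
Hence w_t + 2w_s = u_σ and the PDE becomes the heat equation u_σ = 2u_ηη on η ∈ ℝ.
Initial data: u(η,0) = w(η,0) = 3sin(2η) + sin(4η) - sin(5η). Each mode sin(nη) decays as exp(-2n²σ) on ℝ, so u(η,σ) = Σ c_n exp(-2n²σ) sin(nη) with c_2=3, c_4=1, c_5=-1: u(η,σ) = 3exp(-8σ)sin(2η) + exp(-32σ)sin(4η) - exp(-50σ)sin(5η).
Substituting back: w(s,t) = u(s - 2t, t).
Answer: w(s, t) = 3exp(-8t)sin(2s - 4t) + exp(-32t)sin(4s - 8t) - exp(-50t)sin(5s - 10t)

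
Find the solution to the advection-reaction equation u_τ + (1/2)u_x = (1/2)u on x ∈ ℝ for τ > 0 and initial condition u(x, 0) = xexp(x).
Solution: Substitute u = exp(x)w.
Then u_x = exp(x)(w_x + w), u_τ = exp(x)w_τ; substituting and dividing by exp(x), the lower-order terms cancel: w_τ + (1/2)w_x = 0 (standard advection equation).
Data for w: w(x,0) = exp(-x)u(x,0) = x.
By characteristics (dx/dτ = 1/2), w(x,τ) = f(x - (1/2)τ) with f = w(·, 0).
So w(x,τ) = x - (1/2)τ, and u(x,τ) = exp(x)w(x,τ).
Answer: u(x, τ) = xexp(x) - (1/2)τexp(x)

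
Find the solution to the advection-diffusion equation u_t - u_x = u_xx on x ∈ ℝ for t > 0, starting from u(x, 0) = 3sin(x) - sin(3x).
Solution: Change to a moving frame: let η = x + t, σ = t and write u(x,t) = w(η,σ).
By the chain rule u_t = w_σ + w_η, u_x = w_η, u_xx = w_ηη.
Then u_t - u_x = w_σ: the advection term cancels and the PDE becomes the heat equation w_σ = w_ηη on η ∈ ℝ.
Initial data: w(η,0) = u(η,0) = 3sin(η) - sin(3η).
On η ∈ ℝ each mode satisfies (sin(nη))″ = -n² sin(nη), so exp(-n²σ) sin(nη) solves the heat equation; by superposition w(η,σ) = Σ c_n exp(-n²σ) sin(nη).
Reading off the coefficients: c_1=3, c_3=-1, so w(η,σ) = 3exp(-σ)sin(η) - exp(-9σ)sin(3η).
Substituting back η = x + t, σ = t: u(x,t) = w(x + t, t).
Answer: u(x, t) = 3exp(-t)sin(t + x) - exp(-9t)sin(3t + 3x)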